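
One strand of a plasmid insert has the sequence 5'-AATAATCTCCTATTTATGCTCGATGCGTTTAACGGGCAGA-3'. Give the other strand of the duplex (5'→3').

Pairing A↔T and G↔C gives TTATTAGAGGATAAATACGAGCTACGCAAATTGCCCGTCT, running 3'→5'. Reverse for the 5'→3' convention.

5'-TCTGCCCGTTAAACGCATCGAGCATAAATAGGAGATTATT-3'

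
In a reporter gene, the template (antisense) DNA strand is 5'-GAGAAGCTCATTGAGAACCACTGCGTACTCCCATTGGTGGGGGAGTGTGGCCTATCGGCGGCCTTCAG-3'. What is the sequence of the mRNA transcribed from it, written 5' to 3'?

5′-CUGAAGGCCGCCGAUAGGCCACACUCCCCCACCAAUGGGAGUACGCAGUGGUUCUCAAUGAGCUUCUC-3′

The mRNA has the sequence of the coding strand (reverse complement of the template) with T→U. Reverse complement of GAGAAGCTCATTGAGAACCACTGCGTACTCCCATTGGTGGGGGAGTGTGGCCTATCGGCGGCCTTCAG is CTGAAGGCCGCCGATAGGCCACACTCCCCCACCAATGGGAGTACGCAGTGGTTCTCAATGAGCTTCTC; then T→U.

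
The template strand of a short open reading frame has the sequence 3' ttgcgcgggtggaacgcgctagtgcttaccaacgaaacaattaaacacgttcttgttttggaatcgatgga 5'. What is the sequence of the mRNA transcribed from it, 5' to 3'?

Reading the template 3'→5' as shown, RNA polymerase pairs each base (A→U, T→A, G↔C) to build mRNA 5'→3' directly.

5'-AACGCGCCCACCUUGCGCGAUCACGAAUGGUUGCUUUGUUAAUUUGUGCAAGAACAAAACCUUAGCUACCU-3'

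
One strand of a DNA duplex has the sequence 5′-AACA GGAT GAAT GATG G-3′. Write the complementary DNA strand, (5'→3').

5'-CCATCATTCATCCTGTT-3'

Pairing A↔T and G↔C gives TTGTCCTACTTACTACC, running 3'→5'. Reverse for the 5'→3' convention.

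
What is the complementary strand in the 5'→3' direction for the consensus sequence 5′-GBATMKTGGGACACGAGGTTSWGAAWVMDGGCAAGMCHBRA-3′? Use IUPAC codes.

5′-TYVDGKCTTGCCHKBWTTCWSAACCTCGTGTCCCAMKATVC-3′

Standard pairs A↔T, G↔C; ambiguity codes pair R↔Y, M↔K, W↔W, S↔S, B↔V, D↔H. Complement (CVTAKMACCCTGTGCTCCAASWCTTWBKHCCGTTCKGDVYT), then reverse for 5'→3'.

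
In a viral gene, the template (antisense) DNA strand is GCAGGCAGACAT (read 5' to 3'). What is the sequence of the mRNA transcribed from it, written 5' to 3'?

5'-AUGUCUGCCUGC-3'

RNA polymerase reads the template 3'→5' and synthesizes mRNA 5'→3' by base-pairing (A→U, T→A, G↔C). The complement of the template is CGTCCGTCTGTA; antiparallel, so 5'→3' the coding strand is ATGTCTGCCTGC. Replace T with U for the mRNA.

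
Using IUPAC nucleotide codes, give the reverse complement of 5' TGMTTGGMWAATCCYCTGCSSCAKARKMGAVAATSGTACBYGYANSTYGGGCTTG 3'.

5'-CAAGCCCRASNTRCRVGTACSATTBTCKMYTMTGSSGCAGRGGATTWKCCAAKCA-3'

Standard pairs A↔T, G↔C; ambiguity codes pair R↔Y, M↔K, W↔W, S↔S, B↔V, N↔N. Complement (ACKAACCKWTTAGGRGACGSSGTMTYMKCTBTTASCATGVRCRTNSARCCCGAAC), then reverse for 5'→3'.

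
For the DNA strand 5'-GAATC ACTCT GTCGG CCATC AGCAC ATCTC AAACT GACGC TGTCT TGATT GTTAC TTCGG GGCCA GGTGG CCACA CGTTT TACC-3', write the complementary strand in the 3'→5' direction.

Base-pairing A↔T, G↔C gives the complement. The complementary strand is antiparallel, so paired with a 5'→3' strand it runs 3'→5'.

3'-CTTAGTGAGACAGCCGGTAGTCGTGTAGAGTTTGACTGCGACAGAACTAACAATGAAGCCCCGGTCCACCGGTGTGCAAAATGG-5'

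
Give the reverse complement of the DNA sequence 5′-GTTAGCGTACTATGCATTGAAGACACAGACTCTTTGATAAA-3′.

5'-TTTATCAAAGAGTCTGTGTCTTCAATGCATAGTACGCTAAC-3'

Reading the sequence 3'→5' and pairing each base (A↔T, G↔C) gives the reverse complement directly.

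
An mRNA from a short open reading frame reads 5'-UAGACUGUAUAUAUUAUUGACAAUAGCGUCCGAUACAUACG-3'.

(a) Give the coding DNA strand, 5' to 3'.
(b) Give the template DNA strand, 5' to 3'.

(a) 5'-TAGACTGTATATATTATTGACAATAGCGTCCGATACATACG-3'
(b) 5'-CGTATGTATCGGACGCTATTGTCAATAATATATACAGTCTA-3'

(a) The coding strand matches the mRNA with U→T.
(b) The template strand is the reverse complement of the coding strand.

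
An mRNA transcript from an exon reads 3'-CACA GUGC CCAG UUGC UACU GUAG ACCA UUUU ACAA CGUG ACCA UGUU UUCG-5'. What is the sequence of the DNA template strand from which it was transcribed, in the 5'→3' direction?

5′-GTGTCACGGGTCAACGATGACATCTGGTAAAATGTTGCACTGGTACAAAAGC-3′

Written 5'→3' the mRNA is GCUUUUGUACCAGUGCAACAUUUUACCAGAUGUCAUCGUUGACCCGUGACAC, so the coding DNA strand is GCTTTTGTACCAGTGCAACATTTTACCAGATGTCATCGTTGACCCGTGACAC. The template is its reverse complement.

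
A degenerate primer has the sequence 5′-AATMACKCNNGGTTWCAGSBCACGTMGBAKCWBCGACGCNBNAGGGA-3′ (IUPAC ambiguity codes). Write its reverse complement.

5'-TCCCTNVNGCGTCGVWGMTVCKACGTGVSCTGWAACCNNGMGTKATT-3'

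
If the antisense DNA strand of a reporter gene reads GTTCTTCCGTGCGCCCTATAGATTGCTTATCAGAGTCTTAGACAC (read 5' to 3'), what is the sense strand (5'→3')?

The coding strand is complementary and antiparallel to the template: take the complement (A↔T, G↔C) and reverse.

5'-GTGTCTAAGACTCTGATAAGCAATCTATAGGGCGCACGGAAGAAC-3'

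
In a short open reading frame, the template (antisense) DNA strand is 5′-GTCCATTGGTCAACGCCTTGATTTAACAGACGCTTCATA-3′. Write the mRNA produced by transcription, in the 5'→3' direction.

5'-UAUGAAGCGUCUGUUAAAUCAAGGCGUUGACCAAUGGAC-3'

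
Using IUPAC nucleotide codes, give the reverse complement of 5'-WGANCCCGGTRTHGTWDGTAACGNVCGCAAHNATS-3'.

Standard pairs A↔T, G↔C; ambiguity codes pair R↔Y, W↔W, S↔S, D↔H, V↔B, N↔N. Complement (WCTNGGGCCAYADCAWHCATTGCNBGCGTTDNTAS), then reverse for 5'→3'.

5'-SATNDTTGCGBNCGTTACHWACDAYACCGGGNTCW-3'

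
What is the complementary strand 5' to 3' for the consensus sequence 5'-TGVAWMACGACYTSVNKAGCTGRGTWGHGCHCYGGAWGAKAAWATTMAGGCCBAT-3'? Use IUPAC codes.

5'-ATVGGCCTKAATWTTMTCWTCCRGDGCDCWACYCAGCTMNBSARGTCGTKWTBCA-3'

Standard pairs A↔T, G↔C; ambiguity codes pair R↔Y, M↔K, W↔W, S↔S, B↔V, H↔D, N↔N. Complement (ACBTWKTGCTGRASBNMTCGACYCAWCDCGDGRCCTWCTMTTWTAAKTCCGGVTA), then reverse for 5'→3'.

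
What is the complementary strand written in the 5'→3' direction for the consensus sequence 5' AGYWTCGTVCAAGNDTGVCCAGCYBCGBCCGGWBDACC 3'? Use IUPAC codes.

5′-GGTHVWCCGGVCGVRGCTGGBCAHNCTTGBACGAWRCT-3′

Standard pairs A↔T, G↔C; ambiguity codes pair Y↔R, W↔W, B↔V, D↔H, N↔N. Complement (TCRWAGCABGTTCNHACBGGTCGRVGCVGGCCWVHTGG), then reverse for 5'→3'.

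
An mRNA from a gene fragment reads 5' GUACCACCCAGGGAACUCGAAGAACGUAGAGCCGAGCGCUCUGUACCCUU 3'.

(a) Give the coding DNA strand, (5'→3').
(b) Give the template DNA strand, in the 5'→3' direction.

(a) 5'-GTACCACCCAGGGAACTCGAAGAACGTAGAGCCGAGCGCTCTGTACCCTT-3'
(b) 5'-AAGGGTACAGAGCGCTCGGCTCTACGTTCTTCGAGTTCCCTGGGTGGTAC-3'

(a) The coding strand matches the mRNA with U→T.
(b) The template strand is the reverse complement of the coding strand.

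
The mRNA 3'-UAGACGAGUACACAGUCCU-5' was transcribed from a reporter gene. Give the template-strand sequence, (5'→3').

5'-ATCTGCTCATGTGTCAGGA-3'

Written 5'→3' the mRNA is UCCUGACACAUGAGCAGAU, so the coding DNA strand is TCCTGACACATGAGCAGAT. The template is its reverse complement.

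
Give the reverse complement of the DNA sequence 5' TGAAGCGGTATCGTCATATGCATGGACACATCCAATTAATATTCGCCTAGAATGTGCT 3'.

5′-AGCACATTCTAGGCGAATATTAATTGGATGTGTCCATGCATATGACGATACCGCTTCA-3′

Reading the sequence 3'→5' and pairing each base (A↔T, G↔C) gives the reverse complement directly.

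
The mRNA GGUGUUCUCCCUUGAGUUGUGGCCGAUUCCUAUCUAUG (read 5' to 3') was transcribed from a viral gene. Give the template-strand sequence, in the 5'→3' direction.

5'-CATAGATAGGAATCGGCCACAACTCAAGGGAGAACACC-3'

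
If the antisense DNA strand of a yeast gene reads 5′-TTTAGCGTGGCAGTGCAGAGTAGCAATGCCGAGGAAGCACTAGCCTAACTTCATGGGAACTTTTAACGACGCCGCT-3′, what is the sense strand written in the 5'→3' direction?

The coding strand is complementary and antiparallel to the template: take the complement (A↔T, G↔C) and reverse.

5'-AGCGGCGTCGTTAAAAGTTCCCATGAAGTTAGGCTAGTGCTTCCTCGGCATTGCTACTCTGCACTGCCACGCTAAA-3'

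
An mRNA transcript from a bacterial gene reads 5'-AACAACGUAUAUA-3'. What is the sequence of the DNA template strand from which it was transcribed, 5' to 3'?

5'-TATATACGTTGTT-3'

Replace U with T to get the coding DNA strand: AACAACGTATATA. The template strand is its reverse complement (complement TTGTTGCATATAT, then reverse).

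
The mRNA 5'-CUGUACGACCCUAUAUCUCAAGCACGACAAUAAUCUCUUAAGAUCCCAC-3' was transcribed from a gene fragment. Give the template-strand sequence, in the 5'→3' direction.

5'-GTGGGATCTTAAGAGATTATTGTCGTGCTTGAGATATAGGGTCGTACAG-3'

Replace U with T to get the coding DNA strand: CTGTACGACCCTATATCTCAAGCACGACAATAATCTCTTAAGATCCCAC. The template strand is its reverse complement (complement GACATGCTGGGATATAGAGTTCGTGCTGTTATTAGAGAATTCTAGGGTG, then reverse).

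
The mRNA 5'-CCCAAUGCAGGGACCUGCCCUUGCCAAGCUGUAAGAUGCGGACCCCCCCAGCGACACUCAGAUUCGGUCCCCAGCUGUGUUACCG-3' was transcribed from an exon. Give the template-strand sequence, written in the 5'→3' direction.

5'-CGGTAACACAGCTGGGGACCGAATCTGAGTGTCGCTGGGGGGGTCCGCATCTTACAGCTTGGCAAGGGCAGGTCCCTGCATTGGG-3'

Replace U with T to get the coding DNA strand: CCCAATGCAGGGACCTGCCCTTGCCAAGCTGTAAGATGCGGACCCCCCCAGCGACACTCAGATTCGGTCCCCAGCTGTGTTACCG. The template strand is its reverse complement (complement GGGTTACGTCCCTGGACGGGAACGGTTCGACATTCTACGCCTGGGGGGGTCGCTGTGAGTCTAAGCCAGGGGTCGACACAATGGC, then reverse).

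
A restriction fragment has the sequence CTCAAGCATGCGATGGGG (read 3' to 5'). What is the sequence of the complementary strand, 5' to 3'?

5'-GAGTTCGTACGCTACCCC-3'

The strand is given 3'→5', so its complement runs 5'→3' in the same left-to-right order: pair each base A↔T, G↔C.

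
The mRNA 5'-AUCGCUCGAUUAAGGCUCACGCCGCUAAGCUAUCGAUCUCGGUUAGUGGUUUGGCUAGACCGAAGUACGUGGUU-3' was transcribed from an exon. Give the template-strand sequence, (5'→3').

5'-AACCACGTACTTCGGTCTAGCCAAACCACTAACCGAGATCGATAGCTTAGCGGCGTGAGCCTTAATCGAGCGAT-3'

Replace U with T to get the coding DNA strand: ATCGCTCGATTAAGGCTCACGCCGCTAAGCTATCGATCTCGGTTAGTGGTTTGGCTAGACCGAAGTACGTGGTT. The template strand is its reverse complement (complement TAGCGAGCTAATTCCGAGTGCGGCGATTCGATAGCTAGAGCCAATCACCAAACCGATCTGGCTTCATGCACCAA, then reverse).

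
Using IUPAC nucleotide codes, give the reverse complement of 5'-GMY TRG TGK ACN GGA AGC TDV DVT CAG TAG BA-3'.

5'-TVCTACTGABHBHAGCTTCCNGTMCACYARKC-3'

Standard pairs A↔T, G↔C; ambiguity codes pair R↔Y, M↔K, B↔V, D↔H, N↔N. Complement (CKRAYCACMTGNCCTTCGAHBHBAGTCATCVT), then reverse for 5'→3'.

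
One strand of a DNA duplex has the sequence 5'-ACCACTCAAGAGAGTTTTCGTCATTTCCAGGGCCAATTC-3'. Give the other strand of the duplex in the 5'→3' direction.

Pairing A↔T and G↔C gives TGGTGAGTTCTCTCAAAAGCAGTAAAGGTCCCGGTTAAG, running 3'→5'. Reverse for the 5'→3' convention.

5'-GAATTGGCCCTGGAAATGACGAAAACTCTCTTGAGTGGT-3'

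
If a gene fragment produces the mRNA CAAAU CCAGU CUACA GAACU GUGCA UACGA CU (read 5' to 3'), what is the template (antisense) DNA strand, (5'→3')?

5′-AGTCGTATGCACAGTTCTGTAGACTGGATTTG-3′

Replace U with T to get the coding DNA strand: CAAATCCAGTCTACAGAACTGTGCATACGACT. The template strand is its reverse complement (complement GTTTAGGTCAGATGTCTTGACACGTATGCTGA, then reverse).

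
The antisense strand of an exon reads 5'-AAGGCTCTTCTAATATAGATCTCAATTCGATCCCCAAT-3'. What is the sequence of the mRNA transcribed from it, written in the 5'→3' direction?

5'-AUUGGGGAUCGAAUUGAGAUCUAUAUUAGAAGAGCCUU-3'

The mRNA has the sequence of the coding strand (reverse complement of the template) with T→U. Reverse complement of AAGGCTCTTCTAATATAGATCTCAATTCGATCCCCAAT is ATTGGGGATCGAATTGAGATCTATATTAGAAGAGCCTT; then T→U.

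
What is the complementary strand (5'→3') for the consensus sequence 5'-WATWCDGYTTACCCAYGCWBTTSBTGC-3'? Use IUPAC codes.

Standard pairs A↔T, G↔C; ambiguity codes pair Y↔R, W↔W, S↔S, B↔V, D↔H. Complement (WTAWGHCRAATGGGTRCGWVAASVACG), then reverse for 5'→3'.

5'-GCAVSAAVWGCRTGGGTAARCHGWATW-3'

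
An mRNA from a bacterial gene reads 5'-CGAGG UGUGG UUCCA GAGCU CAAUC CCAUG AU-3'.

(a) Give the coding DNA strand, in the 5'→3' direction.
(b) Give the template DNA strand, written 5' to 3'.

(a) The coding strand matches the mRNA with U→T.
(b) The template strand is the reverse complement of the coding strand.

(a) 5'-CGAGGTGTGGTTCCAGAGCTCAATCCCATGAT-3'
(b) 5'-ATCATGGGATTGAGCTCTGGAACCACACCTCG-3'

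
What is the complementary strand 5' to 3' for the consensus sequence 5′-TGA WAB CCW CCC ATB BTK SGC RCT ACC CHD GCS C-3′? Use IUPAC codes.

Standard pairs A↔T, G↔C; ambiguity codes pair R↔Y, K↔M, W↔W, S↔S, B↔V, D↔H. Complement (ACTWTVGGWGGGTAVVAMSCGYGATGGGDHCGSG), then reverse for 5'→3'.

5'-GSGCHDGGGTAGYGCSMAVVATGGGWGGVTWTCA-3'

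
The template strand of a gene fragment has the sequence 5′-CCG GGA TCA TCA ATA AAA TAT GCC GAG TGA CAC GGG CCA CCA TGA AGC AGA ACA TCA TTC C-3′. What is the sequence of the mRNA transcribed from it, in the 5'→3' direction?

5'-GGAAUGAUGUUCUGCUUCAUGGUGGCCCGUGUCACUCGGCAUAUUUUAUUGAUGAUCCCGG-3'

RNA polymerase reads the template 3'→5' and synthesizes mRNA 5'→3' by base-pairing (A→U, T→A, G↔C). The complement of the template is GGCCCTAGTAGTTATTTTATACGGCTCACTGTGCCCGGTGGTACTTCGTCTTGTAGTAAGG; antiparallel, so 5'→3' the coding strand is GGAATGATGTTCTGCTTCATGGTGGCCCGTGTCACTCGGCATATTTTATTGATGATCCCGG. Replace T with U for the mRNA.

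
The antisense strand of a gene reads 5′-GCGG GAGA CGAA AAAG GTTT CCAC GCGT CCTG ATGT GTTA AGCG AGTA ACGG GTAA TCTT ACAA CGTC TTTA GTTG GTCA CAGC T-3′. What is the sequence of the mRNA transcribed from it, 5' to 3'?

5'-AGCUGUGACCAACUAAAGACGUUGUAAGAUUACCCGUUACUCGCUUAACACAUCAGGACGCGUGGAAACCUUUUUCGUCUCCCGC-3'

The mRNA has the sequence of the coding strand (reverse complement of the template) with T→U. Reverse complement of GCGGGAGACGAAAAAGGTTTCCACGCGTCCTGATGTGTTAAGCGAGTAACGGGTAATCTTACAACGTCTTTAGTTGGTCACAGCT is AGCTGTGACCAACTAAAGACGTTGTAAGATTACCCGTTACTCGCTTAACACATCAGGACGCGTGGAAACCTTTTTCGTCTCCCGC; then T→U.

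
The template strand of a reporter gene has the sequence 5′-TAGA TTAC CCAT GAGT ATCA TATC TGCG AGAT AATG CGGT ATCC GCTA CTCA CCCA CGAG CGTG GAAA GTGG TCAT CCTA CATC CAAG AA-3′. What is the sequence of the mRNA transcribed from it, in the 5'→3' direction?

RNA polymerase reads the template 3'→5' and synthesizes mRNA 5'→3' by base-pairing (A→U, T→A, G↔C). The complement of the template is ATCTAATGGGTACTCATAGTATAGACGCTCTATTACGCCATAGGCGATGAGTGGGTGCTCGCACCTTTCACCAGTAGGATGTAGGTTCTT; antiparallel, so 5'→3' the coding strand is TTCTTGGATGTAGGATGACCACTTTCCACGCTCGTGGGTGAGTAGCGGATACCGCATTATCTCGCAGATATGATACTCATGGGTAATCTA. Replace T with U for the mRNA.

5'-UUCUUGGAUGUAGGAUGACCACUUUCCACGCUCGUGGGUGAGUAGCGGAUACCGCAUUAUCUCGCAGAUAUGAUACUCAUGGGUAAUCUA-3'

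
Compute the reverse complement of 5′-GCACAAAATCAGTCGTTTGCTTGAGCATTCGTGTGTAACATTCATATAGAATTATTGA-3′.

5′-TCAATAATTCTATATGAATGTTACACACGAATGCTCAAGCAAACGACTGATTTTGTGC-3′

Complement each base (A↔T, G↔C): CGTGTTTTAGTCAGCAAACGAACTCGTAAGCACACATTGTAAGTATATCTTAATAACT. Then reverse.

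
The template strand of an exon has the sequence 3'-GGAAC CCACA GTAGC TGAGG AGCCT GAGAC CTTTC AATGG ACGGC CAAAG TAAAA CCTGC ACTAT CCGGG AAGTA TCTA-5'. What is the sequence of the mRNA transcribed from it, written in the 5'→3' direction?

Reading the template 3'→5' as shown, RNA polymerase pairs each base (A→U, T→A, G↔C) to build mRNA 5'→3' directly.

5'-CCUUGGGUGUCAUCGACUCCUCGGACUCUGGAAAGUUACCUGCCGGUUUCAUUUUGGACGUGAUAGGCCCUUCAUAGAU-3'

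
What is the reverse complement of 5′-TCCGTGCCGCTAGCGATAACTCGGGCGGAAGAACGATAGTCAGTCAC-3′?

5'-GTGACTGACTATCGTTCTTCCGCCCGAGTTATCGCTAGCGGCACGGA-3'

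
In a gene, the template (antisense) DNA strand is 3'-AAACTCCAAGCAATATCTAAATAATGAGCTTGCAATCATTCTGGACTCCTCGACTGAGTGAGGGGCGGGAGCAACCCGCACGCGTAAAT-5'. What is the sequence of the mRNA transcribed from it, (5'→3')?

5'-UUUGAGGUUCGUUAUAGAUUUAUUACUCGAACGUUAGUAAGACCUGAGGAGCUGACUCACUCCCCGCCCUCGUUGGGCGUGCGCAUUUA-3'

Reading the template 3'→5' as shown, RNA polymerase pairs each base (A→U, T→A, G↔C) to build mRNA 5'→3' directly.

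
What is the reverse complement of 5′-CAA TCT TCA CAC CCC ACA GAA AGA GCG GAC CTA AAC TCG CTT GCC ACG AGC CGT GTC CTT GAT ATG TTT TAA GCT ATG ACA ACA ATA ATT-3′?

5′-AATTATTGTTGTCATAGCTTAAAACATATCAAGGACACGGCTCGTGGCAAGCGAGTTTAGGTCCGCTCTTTCTGTGGGGTGTGAAGATTG-3′

Complement each base (A↔T, G↔C): GTTAGAAGTGTGGGGTGTCTTTCTCGCCTGGATTTGAGCGAACGGTGCTCGGCACAGGAACTATACAAAATTCGATACTGTTGTTATTAA. Then reverse.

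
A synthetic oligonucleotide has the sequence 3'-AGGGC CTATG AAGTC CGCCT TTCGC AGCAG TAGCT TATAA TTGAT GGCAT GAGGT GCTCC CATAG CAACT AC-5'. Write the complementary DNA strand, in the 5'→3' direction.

The strand is given 3'→5', so its complement runs 5'→3' in the same left-to-right order: pair each base A↔T, G↔C.

5'-TCCCGGATACTTCAGGCGGAAAGCGTCGTCATCGAATATTAACTACCGTACTCCACGAGGGTATCGTTGATG-3'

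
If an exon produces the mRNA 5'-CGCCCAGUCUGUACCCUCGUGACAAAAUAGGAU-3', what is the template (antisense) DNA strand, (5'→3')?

Replace U with T to get the coding DNA strand: CGCCCAGTCTGTACCCTCGTGACAAAATAGGAT. The template strand is its reverse complement (complement GCGGGTCAGACATGGGAGCACTGTTTTATCCTA, then reverse).

5'-ATCCTATTTTGTCACGAGGGTACAGACTGGGCG-3'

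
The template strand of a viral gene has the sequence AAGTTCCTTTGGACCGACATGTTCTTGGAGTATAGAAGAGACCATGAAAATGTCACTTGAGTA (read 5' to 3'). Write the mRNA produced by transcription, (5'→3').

5'-UACUCAAGUGACAUUUUCAUGGUCUCUUCUAUACUCCAAGAACAUGUCGGUCCAAAGGAACUU-3'

The mRNA has the sequence of the coding strand (reverse complement of the template) with T→U. Reverse complement of AAGTTCCTTTGGACCGACATGTTCTTGGAGTATAGAAGAGACCATGAAAATGTCACTTGAGTA is TACTCAAGTGACATTTTCATGGTCTCTTCTATACTCCAAGAACATGTCGGTCCAAAGGAACTT; then T→U.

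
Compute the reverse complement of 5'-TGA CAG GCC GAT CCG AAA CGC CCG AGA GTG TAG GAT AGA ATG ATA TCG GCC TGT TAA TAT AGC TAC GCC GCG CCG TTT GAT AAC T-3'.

Reading the sequence 3'→5' and pairing each base (A↔T, G↔C) gives the reverse complement directly.

5′-AGTTATCAAACGGCGCGGCGTAGCTATATTAACAGGCCGATATCATTCTATCCTACACTCTCGGGCGTTTCGGATCGGCCTGTCA-3′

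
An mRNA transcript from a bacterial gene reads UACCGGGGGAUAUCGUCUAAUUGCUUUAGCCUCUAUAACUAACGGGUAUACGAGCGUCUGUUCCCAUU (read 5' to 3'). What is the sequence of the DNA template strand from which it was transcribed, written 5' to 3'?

5'-AATGGGAACAGACGCTCGTATACCCGTTAGTTATAGAGGCTAAAGCAATTAGACGATATCCCCCGGTA-3'

Replace U with T to get the coding DNA strand: TACCGGGGGATATCGTCTAATTGCTTTAGCCTCTATAACTAACGGGTATACGAGCGTCTGTTCCCATT. The template strand is its reverse complement (complement ATGGCCCCCTATAGCAGATTAACGAAATCGGAGATATTGATTGCCCATATGCTCGCAGACAAGGGTAA, then reverse).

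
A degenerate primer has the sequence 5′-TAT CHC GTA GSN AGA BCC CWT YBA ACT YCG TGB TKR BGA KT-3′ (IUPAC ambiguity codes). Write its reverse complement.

Standard pairs A↔T, G↔C; ambiguity codes pair R↔Y, K↔M, W↔W, S↔S, B↔V, H↔D, N↔N. Complement (ATAGDGCATCSNTCTVGGGWARVTTGARGCACVAMYVCTMA), then reverse for 5'→3'.

5'-AMTCVYMAVCACGRAGTTVRAWGGGVTCTNSCTACGDGATA-3'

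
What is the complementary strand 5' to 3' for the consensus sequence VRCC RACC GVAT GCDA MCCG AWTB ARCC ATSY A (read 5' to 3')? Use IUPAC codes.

5'-TRSATGGYTVAWTCGGKTHGCATBCGGTYGGYB-3'

Standard pairs A↔T, G↔C; ambiguity codes pair R↔Y, M↔K, W↔W, S↔S, B↔V, D↔H. Complement (BYGGYTGGCBTACGHTKGGCTWAVTYGGTASRT), then reverse for 5'→3'.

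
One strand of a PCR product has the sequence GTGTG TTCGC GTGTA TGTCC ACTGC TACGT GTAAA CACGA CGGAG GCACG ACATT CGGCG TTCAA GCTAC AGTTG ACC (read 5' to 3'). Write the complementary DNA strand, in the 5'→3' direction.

5′-GGTCAACTGTAGCTTGAACGCCGAATGTCGTGCCTCCGTCGTGTTTACACGTAGCAGTGGACATACACGCGAACACAC-3′

The complement of GTGTGTTCGCGTGTATGTCCACTGCTACGTGTAAACACGACGGAGGCACGACATTCGGCGTTCAAGCTACAGTTGACC is CACACAAGCGCACATACAGGTGACGATGCACATTTGTGCTGCCTCCGTGCTGTAAGCCGCAAGTTCGATGTCAACTGG (A↔T, G↔C). DNA strands are antiparallel, so the complementary strand runs 3'→5'; reversing gives the 5'→3' form.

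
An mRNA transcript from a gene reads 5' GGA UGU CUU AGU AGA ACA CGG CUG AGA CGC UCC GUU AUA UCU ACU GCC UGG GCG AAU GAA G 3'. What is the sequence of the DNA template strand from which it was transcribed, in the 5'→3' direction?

5'-CTTCATTCGCCCAGGCAGTAGATATAACGGAGCGTCTCAGCCGTGTTCTACTAAGACATCC-3'

Replace U with T to get the coding DNA strand: GGATGTCTTAGTAGAACACGGCTGAGACGCTCCGTTATATCTACTGCCTGGGCGAATGAAG. The template strand is its reverse complement (complement CCTACAGAATCATCTTGTGCCGACTCTGCGAGGCAATATAGATGACGGACCCGCTTACTTC, then reverse).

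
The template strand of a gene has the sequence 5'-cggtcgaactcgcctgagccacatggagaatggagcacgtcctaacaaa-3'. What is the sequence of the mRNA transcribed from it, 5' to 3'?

The mRNA has the sequence of the coding strand (reverse complement of the template) with T→U. Reverse complement of CGGTCGAACTCGCCTGAGCCACATGGAGAATGGAGCACGTCCTAACAAA is TTTGTTAGGACGTGCTCCATTCTCCATGTGGCTCAGGCGAGTTCGACCG; then T→U.

5′-UUUGUUAGGACGUGCUCCAUUCUCCAUGUGGCUCAGGCGAGUUCGACCG-3′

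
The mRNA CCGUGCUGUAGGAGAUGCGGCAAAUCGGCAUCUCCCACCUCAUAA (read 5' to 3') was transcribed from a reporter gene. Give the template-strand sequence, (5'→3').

5′-TTATGAGGTGGGAGATGCCGATTTGCCGCATCTCCTACAGCACGG-3′

Replace U with T to get the coding DNA strand: CCGTGCTGTAGGAGATGCGGCAAATCGGCATCTCCCACCTCATAA. The template strand is its reverse complement (complement GGCACGACATCCTCTACGCCGTTTAGCCGTAGAGGGTGGAGTATT, then reverse).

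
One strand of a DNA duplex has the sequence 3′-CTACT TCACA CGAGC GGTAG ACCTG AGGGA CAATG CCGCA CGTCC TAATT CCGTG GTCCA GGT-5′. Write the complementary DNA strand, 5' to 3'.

5′-GATGAAGTGTGCTCGCCATCTGGACTCCCTGTTACGGCGTGCAGGATTAAGGCACCAGGTCCA-3′

The strand is given 3'→5', so its complement runs 5'→3' in the same left-to-right order: pair each base A↔T, G↔C.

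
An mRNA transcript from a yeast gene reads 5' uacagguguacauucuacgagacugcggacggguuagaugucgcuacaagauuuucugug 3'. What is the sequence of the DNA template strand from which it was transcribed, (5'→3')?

5'-CACAGAAAATCTTGTAGCGACATCTAACCCGTCCGCAGTCTCGTAGAATGTACACCTGTA-3'

Replace U with T to get the coding DNA strand: TACAGGTGTACATTCTACGAGACTGCGGACGGGTTAGATGTCGCTACAAGATTTTCTGTG. The template strand is its reverse complement (complement ATGTCCACATGTAAGATGCTCTGACGCCTGCCCAATCTACAGCGATGTTCTAAAAGACAC, then reverse).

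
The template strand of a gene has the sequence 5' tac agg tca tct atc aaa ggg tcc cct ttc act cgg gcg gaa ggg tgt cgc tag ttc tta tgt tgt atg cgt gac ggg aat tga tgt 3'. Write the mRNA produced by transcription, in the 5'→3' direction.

RNA polymerase reads the template 3'→5' and synthesizes mRNA 5'→3' by base-pairing (A→U, T→A, G↔C). The complement of the template is ATGTCCAGTAGATAGTTTCCCAGGGGAAAGTGAGCCCGCCTTCCCACAGCGATCAAGAATACAACATACGCACTGCCCTTAACTACA; antiparallel, so 5'→3' the coding strand is ACATCAATTCCCGTCACGCATACAACATAAGAACTAGCGACACCCTTCCGCCCGAGTGAAAGGGGACCCTTTGATAGATGACCTGTA. Replace T with U for the mRNA.

5'-ACAUCAAUUCCCGUCACGCAUACAACAUAAGAACUAGCGACACCCUUCCGCCCGAGUGAAAGGGGACCCUUUGAUAGAUGACCUGUA-3'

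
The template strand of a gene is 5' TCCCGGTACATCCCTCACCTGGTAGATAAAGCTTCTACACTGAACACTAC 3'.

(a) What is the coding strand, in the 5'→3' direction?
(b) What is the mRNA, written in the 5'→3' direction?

(a) The coding strand is the reverse complement of the template: complement AGGGCCATGTAGGGAGTGGACCATCTATTTCGAAGATGTGACTTGTGATG, then reverse.
(b) mRNA has the coding-strand sequence with T→U.

(a) 5'-GTAGTGTTCAGTGTAGAAGCTTTATCTACCAGGTGAGGGATGTACCGGGA-3'
(b) 5'-GUAGUGUUCAGUGUAGAAGCUUUAUCUACCAGGUGAGGGAUGUACCGGGA-3'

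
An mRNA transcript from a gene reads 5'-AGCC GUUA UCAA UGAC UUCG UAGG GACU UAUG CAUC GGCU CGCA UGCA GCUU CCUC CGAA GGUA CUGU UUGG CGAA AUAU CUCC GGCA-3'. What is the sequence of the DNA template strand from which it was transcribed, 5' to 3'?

Replace U with T to get the coding DNA strand: AGCCGTTATCAATGACTTCGTAGGGACTTATGCATCGGCTCGCATGCAGCTTCCTCCGAAGGTACTGTTTGGCGAAATATCTCCGGCA. The template strand is its reverse complement (complement TCGGCAATAGTTACTGAAGCATCCCTGAATACGTAGCCGAGCGTACGTCGAAGGAGGCTTCCATGACAAACCGCTTTATAGAGGCCGT, then reverse).

5'-TGCCGGAGATATTTCGCCAAACAGTACCTTCGGAGGAAGCTGCATGCGAGCCGATGCATAAGTCCCTACGAAGTCATTGATAACGGCT-3'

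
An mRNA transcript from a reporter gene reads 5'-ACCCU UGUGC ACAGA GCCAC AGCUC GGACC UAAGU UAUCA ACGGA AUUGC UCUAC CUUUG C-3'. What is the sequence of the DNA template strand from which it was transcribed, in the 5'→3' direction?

5′-GCAAAGGTAGAGCAATTCCGTTGATAACTTAGGTCCGAGCTGTGGCTCTGTGCACAAGGGT-3′

Replace U with T to get the coding DNA strand: ACCCTTGTGCACAGAGCCACAGCTCGGACCTAAGTTATCAACGGAATTGCTCTACCTTTGC. The template strand is its reverse complement (complement TGGGAACACGTGTCTCGGTGTCGAGCCTGGATTCAATAGTTGCCTTAACGAGATGGAAACG, then reverse).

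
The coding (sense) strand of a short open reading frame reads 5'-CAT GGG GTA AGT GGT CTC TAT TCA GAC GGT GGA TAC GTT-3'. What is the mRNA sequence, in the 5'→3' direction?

mRNA has the coding-strand sequence with U in place of T.

5'-CAUGGGGUAAGUGGUCUCUAUUCAGACGGUGGAUACGUU-3'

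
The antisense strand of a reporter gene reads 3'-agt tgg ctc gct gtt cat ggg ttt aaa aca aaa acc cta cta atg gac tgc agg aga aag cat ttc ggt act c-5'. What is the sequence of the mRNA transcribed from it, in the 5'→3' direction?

5'-UCAACCGAGCGACAAGUACCCAAAUUUUGUUUUUGGGAUGAUUACCUGACGUCCUCUUUCGUAAAGCCAUGAG-3'

Reading the template 3'→5' as shown, RNA polymerase pairs each base (A→U, T→A, G↔C) to build mRNA 5'→3' directly.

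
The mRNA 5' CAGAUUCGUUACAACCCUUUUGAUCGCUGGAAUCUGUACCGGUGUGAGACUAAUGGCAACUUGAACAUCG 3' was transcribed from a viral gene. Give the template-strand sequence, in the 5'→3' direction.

5'-CGATGTTCAAGTTGCCATTAGTCTCACACCGGTACAGATTCCAGCGATCAAAAGGGTTGTAACGAATCTG-3'

Replace U with T to get the coding DNA strand: CAGATTCGTTACAACCCTTTTGATCGCTGGAATCTGTACCGGTGTGAGACTAATGGCAACTTGAACATCG. The template strand is its reverse complement (complement GTCTAAGCAATGTTGGGAAAACTAGCGACCTTAGACATGGCCACACTCTGATTACCGTTGAACTTGTAGC, then reverse).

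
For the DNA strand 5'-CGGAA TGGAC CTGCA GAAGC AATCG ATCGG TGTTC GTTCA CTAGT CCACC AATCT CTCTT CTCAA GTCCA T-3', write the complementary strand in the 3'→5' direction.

3'-GCCTTACCTGGACGTCTTCGTTAGCTAGCCACAAGCAAGTGATCAGGTGGTTAGAGAGAAGAGTTCAGGTA-5'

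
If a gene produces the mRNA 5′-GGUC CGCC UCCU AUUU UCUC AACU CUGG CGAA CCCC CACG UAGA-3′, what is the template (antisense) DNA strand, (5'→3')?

Replace U with T to get the coding DNA strand: GGTCCGCCTCCTATTTTCTCAACTCTGGCGAACCCCCACGTAGA. The template strand is its reverse complement (complement CCAGGCGGAGGATAAAAGAGTTGAGACCGCTTGGGGGTGCATCT, then reverse).

5'-TCTACGTGGGGGTTCGCCAGAGTTGAGAAAATAGGAGGCGGACC-3'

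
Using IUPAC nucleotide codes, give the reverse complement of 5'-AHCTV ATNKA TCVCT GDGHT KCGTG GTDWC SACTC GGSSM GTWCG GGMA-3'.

Standard pairs A↔T, G↔C; ambiguity codes pair M↔K, W↔W, S↔S, D↔H, V↔B, N↔N. Complement (TDGABTANMTAGBGACHCDAMGCACCAHWGSTGAGCCSSKCAWGCCCKT), then reverse for 5'→3'.

5'-TKCCCGWACKSSCCGAGTSGWHACCACGMADCHCAGBGATMNATBAGDT-3'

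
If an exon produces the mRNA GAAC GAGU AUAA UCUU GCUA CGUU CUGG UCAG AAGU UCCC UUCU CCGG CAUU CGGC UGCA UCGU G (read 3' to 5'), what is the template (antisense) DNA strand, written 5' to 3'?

5'-CTTGCTCATATTAGAACGATGCAAGACCAGTCTTCAAGGGAAGAGGCCGTAAGCCGACGTAGCAC-3'

Written 5'→3' the mRNA is GUGCUACGUCGGCUUACGGCCUCUUCCCUUGAAGACUGGUCUUGCAUCGUUCUAAUAUGAGCAAG, so the coding DNA strand is GTGCTACGTCGGCTTACGGCCTCTTCCCTTGAAGACTGGTCTTGCATCGTTCTAATATGAGCAAG. The template is its reverse complement.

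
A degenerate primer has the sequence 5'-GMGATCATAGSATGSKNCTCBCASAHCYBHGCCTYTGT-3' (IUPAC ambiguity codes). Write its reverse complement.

5'-ACARAGGCDVRGDTSTGVGAGNMSCATSCTATGATCKC-3'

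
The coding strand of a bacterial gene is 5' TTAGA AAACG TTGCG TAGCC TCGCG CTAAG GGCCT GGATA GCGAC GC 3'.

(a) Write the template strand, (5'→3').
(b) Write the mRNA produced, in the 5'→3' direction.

(a) 5'-GCGTCGCTATCCAGGCCCTTAGCGCGAGGCTACGCAACGTTTTCTAA-3'
(b) 5'-UUAGAAAACGUUGCGUAGCCUCGCGCUAAGGGCCUGGAUAGCGACGC-3'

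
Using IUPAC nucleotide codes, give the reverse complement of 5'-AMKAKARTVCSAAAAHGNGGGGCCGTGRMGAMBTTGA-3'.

5′-TCAAVKTCKYCACGGCCCCNCDTTTTSGBAYTMTMKT-3′

Standard pairs A↔T, G↔C; ambiguity codes pair R↔Y, M↔K, S↔S, B↔V, H↔D, N↔N. Complement (TKMTMTYABGSTTTTDCNCCCCGGCACYKCTKVAACT), then reverse for 5'→3'.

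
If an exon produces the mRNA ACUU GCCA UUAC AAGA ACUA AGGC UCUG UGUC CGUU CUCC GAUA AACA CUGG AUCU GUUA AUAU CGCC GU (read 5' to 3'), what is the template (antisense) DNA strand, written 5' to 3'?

5'-ACGGCGATATTAACAGATCCAGTGTTTATCGGAGAACGGACACAGAGCCTTAGTTCTTGTAATGGCAAGT-3'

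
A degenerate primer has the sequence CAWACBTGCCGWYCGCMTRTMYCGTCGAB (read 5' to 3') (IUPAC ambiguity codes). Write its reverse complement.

Standard pairs A↔T, G↔C; ambiguity codes pair R↔Y, M↔K, W↔W, B↔V. Complement (GTWTGVACGGCWRGCGKAYAKRGCAGCTV), then reverse for 5'→3'.

5'-VTCGACGRKAYAKGCGRWCGGCAVGTWTG-3'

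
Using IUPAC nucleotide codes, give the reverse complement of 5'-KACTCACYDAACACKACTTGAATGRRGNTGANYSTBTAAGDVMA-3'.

Standard pairs A↔T, G↔C; ambiguity codes pair R↔Y, M↔K, S↔S, B↔V, D↔H, N↔N. Complement (MTGAGTGRHTTGTGMTGAACTTACYYCNACTNRSAVATTCHBKT), then reverse for 5'→3'.

5'-TKBHCTTAVASRNTCANCYYCATTCAAGTMGTGTTHRGTGAGTM-3'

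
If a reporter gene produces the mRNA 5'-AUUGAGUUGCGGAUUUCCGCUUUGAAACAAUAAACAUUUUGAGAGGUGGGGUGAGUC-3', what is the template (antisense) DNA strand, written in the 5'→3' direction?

Replace U with T to get the coding DNA strand: ATTGAGTTGCGGATTTCCGCTTTGAAACAATAAACATTTTGAGAGGTGGGGTGAGTC. The template strand is its reverse complement (complement TAACTCAACGCCTAAAGGCGAAACTTTGTTATTTGTAAAACTCTCCACCCCACTCAG, then reverse).

5'-GACTCACCCCACCTCTCAAAATGTTTATTGTTTCAAAGCGGAAATCCGCAACTCAAT-3'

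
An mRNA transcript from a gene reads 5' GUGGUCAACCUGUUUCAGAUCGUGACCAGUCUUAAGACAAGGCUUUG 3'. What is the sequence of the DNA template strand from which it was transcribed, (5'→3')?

5'-CAAAGCCTTGTCTTAAGACTGGTCACGATCTGAAACAGGTTGACCAC-3'

Replace U with T to get the coding DNA strand: GTGGTCAACCTGTTTCAGATCGTGACCAGTCTTAAGACAAGGCTTTG. The template strand is its reverse complement (complement CACCAGTTGGACAAAGTCTAGCACTGGTCAGAATTCTGTTCCGAAAC, then reverse).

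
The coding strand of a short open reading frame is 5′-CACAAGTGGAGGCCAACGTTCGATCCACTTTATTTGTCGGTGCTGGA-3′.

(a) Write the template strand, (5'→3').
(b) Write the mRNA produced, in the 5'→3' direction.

(a) 5′-TCCAGCACCGACAAATAAAGTGGATCGAACGTTGGCCTCCACTTGTG-3′
(b) 5'-CACAAGUGGAGGCCAACGUUCGAUCCACUUUAUUUGUCGGUGCUGGA-3'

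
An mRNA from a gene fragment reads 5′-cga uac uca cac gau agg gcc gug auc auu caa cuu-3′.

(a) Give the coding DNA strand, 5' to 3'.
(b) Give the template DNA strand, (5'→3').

(a) 5′-CGATACTCACACGATAGGGCCGTGATCATTCAACTT-3′
(b) 5'-AAGTTGAATGATCACGGCCCTATCGTGTGAGTATCG-3'

(a) The coding strand matches the mRNA with U→T.
(b) The template strand is the reverse complement of the coding strand.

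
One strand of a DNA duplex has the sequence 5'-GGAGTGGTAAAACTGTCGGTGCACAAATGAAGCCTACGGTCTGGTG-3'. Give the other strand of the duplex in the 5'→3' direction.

Pairing A↔T and G↔C gives CCTCACCATTTTGACAGCCACGTGTTTACTTCGGATGCCAGACCAC, running 3'→5'. Reverse for the 5'→3' convention.

5′-CACCAGACCGTAGGCTTCATTTGTGCACCGACAGTTTTACCACTCC-3′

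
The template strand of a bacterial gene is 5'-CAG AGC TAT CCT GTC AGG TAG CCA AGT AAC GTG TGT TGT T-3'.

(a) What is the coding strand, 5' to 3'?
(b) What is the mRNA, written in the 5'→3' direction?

(a) 5'-AACAACACACGTTACTTGGCTACCTGACAGGATAGCTCTG-3'
(b) 5'-AACAACACACGUUACUUGGCUACCUGACAGGAUAGCUCUG-3'

(a) The coding strand is the reverse complement of the template: complement GTCTCGATAGGACAGTCCATCGGTTCATTGCACACAACAA, then reverse.
(b) mRNA has the coding-strand sequence with T→U.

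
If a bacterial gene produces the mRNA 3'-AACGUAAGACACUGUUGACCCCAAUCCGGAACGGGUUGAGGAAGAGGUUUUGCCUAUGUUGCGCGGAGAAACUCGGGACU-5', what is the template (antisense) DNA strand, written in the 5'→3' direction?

5′-TTGCATTCTGTGACAACTGGGGTTAGGCCTTGCCCAACTCCTTCTCCAAAACGGATACAACGCGCCTCTTTGAGCCCTGA-3′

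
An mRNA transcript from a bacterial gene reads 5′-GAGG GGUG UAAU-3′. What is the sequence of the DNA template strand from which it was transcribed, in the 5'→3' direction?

5'-ATTACACCCCTC-3'

Replace U with T to get the coding DNA strand: GAGGGGTGTAAT. The template strand is its reverse complement (complement CTCCCCACATTA, then reverse).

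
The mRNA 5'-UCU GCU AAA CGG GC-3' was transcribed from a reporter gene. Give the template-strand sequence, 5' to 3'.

Replace U with T to get the coding DNA strand: TCTGCTAAACGGGC. The template strand is its reverse complement (complement AGACGATTTGCCCG, then reverse).

5'-GCCCGTTTAGCAGA-3'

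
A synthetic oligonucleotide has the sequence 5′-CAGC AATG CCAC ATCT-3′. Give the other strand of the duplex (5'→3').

5'-AGATGTGGCATTGCTG-3'

Pairing A↔T and G↔C gives GTCGTTACGGTGTAGA, running 3'→5'. Reverse for the 5'→3' convention.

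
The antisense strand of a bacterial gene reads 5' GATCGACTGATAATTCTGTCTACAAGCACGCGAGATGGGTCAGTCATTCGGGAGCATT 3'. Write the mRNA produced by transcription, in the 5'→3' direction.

5'-AAUGCUCCCGAAUGACUGACCCAUCUCGCGUGCUUGUAGACAGAAUUAUCAGUCGAUC-3'

RNA polymerase reads the template 3'→5' and synthesizes mRNA 5'→3' by base-pairing (A→U, T→A, G↔C). The complement of the template is CTAGCTGACTATTAAGACAGATGTTCGTGCGCTCTACCCAGTCAGTAAGCCCTCGTAA; antiparallel, so 5'→3' the coding strand is AATGCTCCCGAATGACTGACCCATCTCGCGTGCTTGTAGACAGAATTATCAGTCGATC. Replace T with U for the mRNA.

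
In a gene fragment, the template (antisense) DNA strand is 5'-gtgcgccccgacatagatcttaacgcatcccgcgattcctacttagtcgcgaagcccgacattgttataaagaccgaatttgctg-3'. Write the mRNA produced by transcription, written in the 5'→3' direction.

5'-CAGCAAAUUCGGUCUUUAUAACAAUGUCGGGCUUCGCGACUAAGUAGGAAUCGCGGGAUGCGUUAAGAUCUAUGUCGGGGCGCAC-3'

RNA polymerase reads the template 3'→5' and synthesizes mRNA 5'→3' by base-pairing (A→U, T→A, G↔C). The complement of the template is CACGCGGGGCTGTATCTAGAATTGCGTAGGGCGCTAAGGATGAATCAGCGCTTCGGGCTGTAACAATATTTCTGGCTTAAACGAC; antiparallel, so 5'→3' the coding strand is CAGCAAATTCGGTCTTTATAACAATGTCGGGCTTCGCGACTAAGTAGGAATCGCGGGATGCGTTAAGATCTATGTCGGGGCGCAC. Replace T with U for the mRNA.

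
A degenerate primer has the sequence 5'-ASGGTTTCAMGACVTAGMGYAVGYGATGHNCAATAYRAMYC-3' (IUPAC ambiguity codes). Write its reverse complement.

Standard pairs A↔T, G↔C; ambiguity codes pair R↔Y, M↔K, S↔S, H↔D, V↔B, N↔N. Complement (TSCCAAAGTKCTGBATCKCRTBCRCTACDNGTTATRYTKRG), then reverse for 5'→3'.

5'-GRKTYRTATTGNDCATCRCBTRCKCTABGTCKTGAAACCST-3'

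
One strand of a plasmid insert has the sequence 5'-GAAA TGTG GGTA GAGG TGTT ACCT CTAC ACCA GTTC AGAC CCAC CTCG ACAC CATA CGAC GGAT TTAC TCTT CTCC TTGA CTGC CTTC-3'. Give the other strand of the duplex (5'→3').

5′-GAAGGCAGTCAAGGAGAAGAGTAAATCCGTCGTATGGTGTCGAGGTGGGTCTGAACTGGTGTAGAGGTAACACCTCTACCCACATTTC-3′

Pairing A↔T and G↔C gives CTTTACACCCATCTCCACAATGGAGATGTGGTCAAGTCTGGGTGGAGCTGTGGTATGCTGCCTAAATGAGAAGAGGAACTGACGGAAG, running 3'→5'. Reverse for the 5'→3' convention.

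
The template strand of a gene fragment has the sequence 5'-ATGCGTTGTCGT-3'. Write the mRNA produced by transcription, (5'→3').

RNA polymerase reads the template 3'→5' and synthesizes mRNA 5'→3' by base-pairing (A→U, T→A, G↔C). The complement of the template is TACGCAACAGCA; antiparallel, so 5'→3' the coding strand is ACGACAACGCAT. Replace T with U for the mRNA.

5'-ACGACAACGCAU-3'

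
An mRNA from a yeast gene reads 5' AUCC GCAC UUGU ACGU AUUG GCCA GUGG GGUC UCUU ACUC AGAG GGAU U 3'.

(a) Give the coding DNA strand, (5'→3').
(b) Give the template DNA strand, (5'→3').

(a) The coding strand matches the mRNA with U→T.
(b) The template strand is the reverse complement of the coding strand.

(a) 5'-ATCCGCACTTGTACGTATTGGCCAGTGGGGTCTCTTACTCAGAGGGATT-3'
(b) 5'-AATCCCTCTGAGTAAGAGACCCCACTGGCCAATACGTACAAGTGCGGAT-3'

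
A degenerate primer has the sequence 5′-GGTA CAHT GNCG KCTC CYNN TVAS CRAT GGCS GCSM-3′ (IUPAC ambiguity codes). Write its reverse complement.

5'-KSGCSGCCATYGSTBANNRGGAGMCGNCADTGTACC-3'

Standard pairs A↔T, G↔C; ambiguity codes pair R↔Y, M↔K, S↔S, H↔D, V↔B, N↔N. Complement (CCATGTDACNGCMGAGGRNNABTSGYTACCGSCGSK), then reverse for 5'→3'.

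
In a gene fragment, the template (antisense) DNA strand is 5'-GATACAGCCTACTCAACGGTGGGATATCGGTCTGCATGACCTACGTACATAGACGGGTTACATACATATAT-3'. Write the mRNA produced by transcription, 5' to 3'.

The mRNA has the sequence of the coding strand (reverse complement of the template) with T→U. Reverse complement of GATACAGCCTACTCAACGGTGGGATATCGGTCTGCATGACCTACGTACATAGACGGGTTACATACATATAT is ATATATGTATGTAACCCGTCTATGTACGTAGGTCATGCAGACCGATATCCCACCGTTGAGTAGGCTGTATC; then T→U.

5'-AUAUAUGUAUGUAACCCGUCUAUGUACGUAGGUCAUGCAGACCGAUAUCCCACCGUUGAGUAGGCUGUAUC-3'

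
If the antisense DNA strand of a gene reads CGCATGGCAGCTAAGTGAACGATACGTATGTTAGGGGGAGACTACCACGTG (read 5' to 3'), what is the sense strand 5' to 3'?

The coding strand is complementary and antiparallel to the template: take the complement (A↔T, G↔C) and reverse.

5'-CACGTGGTAGTCTCCCCCTAACATACGTATCGTTCACTTAGCTGCCATGCG-3'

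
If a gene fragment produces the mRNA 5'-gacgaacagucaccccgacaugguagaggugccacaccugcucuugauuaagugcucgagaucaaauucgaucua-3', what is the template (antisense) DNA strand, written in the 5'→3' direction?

5'-TAGATCGAATTTGATCTCGAGCACTTAATCAAGAGCAGGTGTGGCACCTCTACCATGTCGGGGTGACTGTTCGTC-3'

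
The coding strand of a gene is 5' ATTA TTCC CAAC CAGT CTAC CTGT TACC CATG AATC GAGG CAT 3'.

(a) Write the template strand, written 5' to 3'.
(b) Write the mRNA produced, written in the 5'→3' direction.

(a) The template strand is the reverse complement of the coding strand: complement TAATAAGGGTTGGTCAGATGGACAATGGGTACTTAGCTCCGTA, then reverse.
(b) mRNA matches the coding strand with T→U.

(a) 5'-ATGCCTCGATTCATGGGTAACAGGTAGACTGGTTGGGAATAAT-3'
(b) 5'-AUUAUUCCCAACCAGUCUACCUGUUACCCAUGAAUCGAGGCAU-3'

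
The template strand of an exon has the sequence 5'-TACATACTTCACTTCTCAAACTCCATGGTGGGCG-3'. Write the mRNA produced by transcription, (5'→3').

5'-CGCCCACCAUGGAGUUUGAGAAGUGAAGUAUGUA-3'

The mRNA has the sequence of the coding strand (reverse complement of the template) with T→U. Reverse complement of TACATACTTCACTTCTCAAACTCCATGGTGGGCG is CGCCCACCATGGAGTTTGAGAAGTGAAGTATGTA; then T→U.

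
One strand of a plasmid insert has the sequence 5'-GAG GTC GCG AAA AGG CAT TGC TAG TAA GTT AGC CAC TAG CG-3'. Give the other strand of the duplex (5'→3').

5′-CGCTAGTGGCTAACTTACTAGCAATGCCTTTTCGCGACCTC-3′

Pairing A↔T and G↔C gives CTCCAGCGCTTTTCCGTAACGATCATTCAATCGGTGATCGC, running 3'→5'. Reverse for the 5'→3' convention.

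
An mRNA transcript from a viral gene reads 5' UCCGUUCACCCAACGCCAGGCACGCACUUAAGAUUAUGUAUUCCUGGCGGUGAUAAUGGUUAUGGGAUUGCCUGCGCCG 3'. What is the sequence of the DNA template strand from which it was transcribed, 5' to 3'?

5'-CGGCGCAGGCAATCCCATAACCATTATCACCGCCAGGAATACATAATCTTAAGTGCGTGCCTGGCGTTGGGTGAACGGA-3'

Replace U with T to get the coding DNA strand: TCCGTTCACCCAACGCCAGGCACGCACTTAAGATTATGTATTCCTGGCGGTGATAATGGTTATGGGATTGCCTGCGCCG. The template strand is its reverse complement (complement AGGCAAGTGGGTTGCGGTCCGTGCGTGAATTCTAATACATAAGGACCGCCACTATTACCAATACCCTAACGGACGCGGC, then reverse).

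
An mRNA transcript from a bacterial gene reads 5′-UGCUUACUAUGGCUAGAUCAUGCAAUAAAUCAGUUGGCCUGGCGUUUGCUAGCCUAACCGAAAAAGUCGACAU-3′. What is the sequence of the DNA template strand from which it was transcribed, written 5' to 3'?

Replace U with T to get the coding DNA strand: TGCTTACTATGGCTAGATCATGCAATAAATCAGTTGGCCTGGCGTTTGCTAGCCTAACCGAAAAAGTCGACAT. The template strand is its reverse complement (complement ACGAATGATACCGATCTAGTACGTTATTTAGTCAACCGGACCGCAAACGATCGGATTGGCTTTTTCAGCTGTA, then reverse).

5'-ATGTCGACTTTTTCGGTTAGGCTAGCAAACGCCAGGCCAACTGATTTATTGCATGATCTAGCCATAGTAAGCA-3'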